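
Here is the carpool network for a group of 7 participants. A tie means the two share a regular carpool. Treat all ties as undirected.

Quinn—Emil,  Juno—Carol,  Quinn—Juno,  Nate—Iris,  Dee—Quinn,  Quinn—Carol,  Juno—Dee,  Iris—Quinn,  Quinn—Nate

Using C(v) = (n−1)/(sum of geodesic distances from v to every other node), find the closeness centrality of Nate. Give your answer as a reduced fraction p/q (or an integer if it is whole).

3/5

Distances from Nate: Carol:2, Dee:2, Emil:2, Iris:1, Juno:2, Quinn:1. Sum = 10.
n = 7, so closeness = 6/10 = 3/5.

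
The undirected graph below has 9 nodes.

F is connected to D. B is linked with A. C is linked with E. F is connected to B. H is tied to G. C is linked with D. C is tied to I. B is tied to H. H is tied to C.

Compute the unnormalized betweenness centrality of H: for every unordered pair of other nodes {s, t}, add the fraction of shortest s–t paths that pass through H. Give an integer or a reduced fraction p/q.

Pairs whose geodesics pass through H — D–G: 1; B–E: 1; B–C: 1; B–I: 1; B–G: 1; F–G: 1; E–G: 1; E–A: 1; C–G: 1; C–A: 1; I–G: 1; I–A: 1; G–A: 1.
All other pairs contribute 0.
Summing the contributions gives betweenness(H) = 13.

13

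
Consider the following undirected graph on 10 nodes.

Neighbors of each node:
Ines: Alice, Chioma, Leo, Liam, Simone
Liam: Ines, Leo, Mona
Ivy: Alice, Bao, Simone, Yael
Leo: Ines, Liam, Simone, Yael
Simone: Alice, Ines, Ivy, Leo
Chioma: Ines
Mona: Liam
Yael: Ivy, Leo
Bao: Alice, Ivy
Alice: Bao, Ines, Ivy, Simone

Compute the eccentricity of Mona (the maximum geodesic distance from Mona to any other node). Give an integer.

Distances from Mona: Alice:3, Bao:4, Chioma:3, Ines:2, Ivy:4, Leo:2, Liam:1, Simone:3, Yael:3.
The largest is 4 (to Ivy and Bao), so the eccentricity of Mona is 4.

4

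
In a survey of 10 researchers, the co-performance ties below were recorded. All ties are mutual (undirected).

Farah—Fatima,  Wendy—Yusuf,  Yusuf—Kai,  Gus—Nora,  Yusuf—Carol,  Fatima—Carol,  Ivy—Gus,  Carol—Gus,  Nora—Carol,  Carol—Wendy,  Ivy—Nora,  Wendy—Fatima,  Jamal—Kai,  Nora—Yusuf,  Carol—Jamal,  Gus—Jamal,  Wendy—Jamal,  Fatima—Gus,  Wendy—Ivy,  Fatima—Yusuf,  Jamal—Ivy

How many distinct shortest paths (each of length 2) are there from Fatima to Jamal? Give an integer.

3

The shortest distance is 2. The length-2 paths are: Fatima–Gus–Jamal; Fatima–Carol–Jamal; Fatima–Wendy–Jamal.
That gives 3 distinct shortest paths.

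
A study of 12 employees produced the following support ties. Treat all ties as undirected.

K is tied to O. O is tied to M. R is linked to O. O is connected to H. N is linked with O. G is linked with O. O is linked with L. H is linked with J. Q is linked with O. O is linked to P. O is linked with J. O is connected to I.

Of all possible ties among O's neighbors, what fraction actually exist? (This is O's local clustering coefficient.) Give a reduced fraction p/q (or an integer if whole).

O's neighbors: G, H, I, J, K, L, M, N, P, Q, and R (k = 11).
Possible neighbor pairs: C(11,2) = 55. Edges among them: H–J → e = 1.
Clustering(O) = 1/55.

1/55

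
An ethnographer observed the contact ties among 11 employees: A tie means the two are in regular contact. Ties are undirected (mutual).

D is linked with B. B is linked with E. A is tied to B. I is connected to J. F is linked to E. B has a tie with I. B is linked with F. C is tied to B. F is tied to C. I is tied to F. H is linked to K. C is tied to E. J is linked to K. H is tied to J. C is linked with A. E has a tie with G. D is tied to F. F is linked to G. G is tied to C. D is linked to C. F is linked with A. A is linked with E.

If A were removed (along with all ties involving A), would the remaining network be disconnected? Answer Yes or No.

No

Even without A, every remaining node can still reach every other (the residual graph is connected), so A is not a cut vertex.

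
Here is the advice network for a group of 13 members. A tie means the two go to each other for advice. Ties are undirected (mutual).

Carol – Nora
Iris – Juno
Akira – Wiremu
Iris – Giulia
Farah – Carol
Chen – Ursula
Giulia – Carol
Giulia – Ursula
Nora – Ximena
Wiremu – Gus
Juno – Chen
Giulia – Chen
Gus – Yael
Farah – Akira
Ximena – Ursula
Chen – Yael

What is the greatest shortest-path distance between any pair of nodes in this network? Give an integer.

Eccentricity of each node (its greatest distance to any other): Akira:5, Carol:4, Chen:4, Farah:4, Giulia:4, Gus:5, Iris:5, Juno:5, Nora:5, Ursula:4, Wiremu:5, Ximena:5, Yael:4.
The maximum eccentricity is 5, realized for instance by the pair Nora–Gus via Nora – Ximena – Ursula – Chen – Yael – Gus. So the diameter is 5.

5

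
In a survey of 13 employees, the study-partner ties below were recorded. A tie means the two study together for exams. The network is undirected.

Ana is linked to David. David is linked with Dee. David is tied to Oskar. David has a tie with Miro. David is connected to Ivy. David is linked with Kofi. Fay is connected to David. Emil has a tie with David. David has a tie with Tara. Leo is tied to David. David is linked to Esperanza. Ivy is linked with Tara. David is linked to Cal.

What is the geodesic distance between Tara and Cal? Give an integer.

One shortest route is Tara – David – Cal, which uses 2 edges, and Tara and Cal are not directly tied, so nothing shorter exists. So d(Tara,Cal) = 2.

2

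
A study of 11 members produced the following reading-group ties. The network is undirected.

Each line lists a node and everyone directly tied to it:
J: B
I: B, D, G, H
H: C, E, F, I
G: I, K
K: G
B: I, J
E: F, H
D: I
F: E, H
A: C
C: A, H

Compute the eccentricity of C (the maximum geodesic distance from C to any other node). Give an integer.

Distances from C: A:1, B:3, D:3, E:2, F:2, G:3, H:1, I:2, J:4, K:4.
The largest is 4 (to K and J), so the eccentricity of C is 4.

4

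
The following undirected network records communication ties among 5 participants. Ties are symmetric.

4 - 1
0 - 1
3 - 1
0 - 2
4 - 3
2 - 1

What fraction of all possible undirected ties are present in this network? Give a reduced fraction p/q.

3/5

There are 6 edges and 5 nodes, so the maximum possible is C(5,2) = 10.
Density = 6/10 = 3/5.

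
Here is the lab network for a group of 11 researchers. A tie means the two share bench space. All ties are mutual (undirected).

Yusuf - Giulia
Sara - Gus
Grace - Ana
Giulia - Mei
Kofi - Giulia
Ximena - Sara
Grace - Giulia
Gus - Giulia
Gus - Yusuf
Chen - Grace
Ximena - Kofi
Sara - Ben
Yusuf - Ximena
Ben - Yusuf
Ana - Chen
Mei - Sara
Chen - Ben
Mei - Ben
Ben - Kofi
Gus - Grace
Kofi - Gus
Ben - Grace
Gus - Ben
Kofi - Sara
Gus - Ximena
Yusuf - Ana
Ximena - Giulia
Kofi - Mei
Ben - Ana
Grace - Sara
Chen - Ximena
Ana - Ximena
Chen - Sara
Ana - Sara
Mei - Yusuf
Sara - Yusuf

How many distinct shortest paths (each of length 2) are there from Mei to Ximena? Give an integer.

The shortest distance is 2. The length-2 paths are: Mei–Sara–Ximena; Mei–Giulia–Ximena; Mei–Kofi–Ximena; Mei–Yusuf–Ximena.
That gives 4 distinct shortest paths.

4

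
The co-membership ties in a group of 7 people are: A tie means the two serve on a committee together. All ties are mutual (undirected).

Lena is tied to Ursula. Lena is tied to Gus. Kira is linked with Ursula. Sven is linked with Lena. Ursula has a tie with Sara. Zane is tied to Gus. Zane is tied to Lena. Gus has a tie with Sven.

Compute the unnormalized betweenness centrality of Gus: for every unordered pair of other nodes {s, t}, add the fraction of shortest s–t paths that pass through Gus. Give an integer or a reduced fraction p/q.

1/2

Pairs whose geodesics pass through Gus — Sven–Zane: 1/2.
All other pairs contribute 0.
Summing the contributions gives betweenness(Gus) = 1/2.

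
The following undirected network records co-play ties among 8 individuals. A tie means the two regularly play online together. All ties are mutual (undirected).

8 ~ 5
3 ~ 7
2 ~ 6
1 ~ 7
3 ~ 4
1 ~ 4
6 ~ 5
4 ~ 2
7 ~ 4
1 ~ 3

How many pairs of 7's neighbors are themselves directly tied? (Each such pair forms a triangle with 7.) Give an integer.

7's neighbors: 1, 3, and 4.
Neighbor pairs that are themselves tied: 7–1–3; 7–1–4; 7–3–4. Each forms one triangle with 7, for 3 in total.

3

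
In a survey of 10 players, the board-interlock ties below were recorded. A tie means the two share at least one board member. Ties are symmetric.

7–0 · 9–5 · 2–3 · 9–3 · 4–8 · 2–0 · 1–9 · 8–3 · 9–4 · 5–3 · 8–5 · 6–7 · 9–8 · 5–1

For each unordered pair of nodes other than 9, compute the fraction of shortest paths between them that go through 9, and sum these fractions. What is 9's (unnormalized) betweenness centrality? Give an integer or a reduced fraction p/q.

Pairs whose geodesics pass through 9 — 7–1: 1/2; 7–4: 1/2; 2–1: 1/2; 2–4: 1/2; 6–1: 1/2; 6–4: 1/2; 0–1: 1/2; 0–4: 1/2; 3–1: 1/2; 3–4: 1/2; 1–4: 1; 1–8: 1/2; 4–5: 1/2.
All other pairs contribute 0.
Summing the contributions gives betweenness(9) = 7.

7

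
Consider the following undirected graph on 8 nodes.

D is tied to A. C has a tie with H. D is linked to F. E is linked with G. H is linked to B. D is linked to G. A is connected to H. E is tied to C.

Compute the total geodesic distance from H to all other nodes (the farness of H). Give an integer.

13

Distances from H: A:1, B:1, C:1, D:2, E:2, F:3, G:3.
Sum = 1 + 1 + 1 + 2 + 2 + 3 + 3 = 13.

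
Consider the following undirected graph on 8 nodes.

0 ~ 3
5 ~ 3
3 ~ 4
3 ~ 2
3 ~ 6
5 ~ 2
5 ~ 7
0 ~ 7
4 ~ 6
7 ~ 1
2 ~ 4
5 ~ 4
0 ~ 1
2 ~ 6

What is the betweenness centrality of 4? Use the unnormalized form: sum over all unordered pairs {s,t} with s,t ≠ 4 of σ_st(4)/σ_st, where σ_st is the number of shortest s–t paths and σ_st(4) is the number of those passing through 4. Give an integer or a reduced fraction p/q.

Pairs whose geodesics pass through 4 — 6–5: 1/3; 6–7: 1/4.
All other pairs contribute 0.
Summing the contributions gives betweenness(4) = 7/12.

7/12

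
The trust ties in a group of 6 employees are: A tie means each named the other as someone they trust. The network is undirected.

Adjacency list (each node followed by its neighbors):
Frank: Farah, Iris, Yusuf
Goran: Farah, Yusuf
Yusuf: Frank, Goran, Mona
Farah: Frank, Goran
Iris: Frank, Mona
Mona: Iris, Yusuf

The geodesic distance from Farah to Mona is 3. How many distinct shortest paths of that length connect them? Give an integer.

3

The shortest distance is 3. The length-3 paths are: Farah–Goran–Yusuf–Mona; Farah–Frank–Yusuf–Mona; Farah–Frank–Iris–Mona.
That gives 3 distinct shortest paths.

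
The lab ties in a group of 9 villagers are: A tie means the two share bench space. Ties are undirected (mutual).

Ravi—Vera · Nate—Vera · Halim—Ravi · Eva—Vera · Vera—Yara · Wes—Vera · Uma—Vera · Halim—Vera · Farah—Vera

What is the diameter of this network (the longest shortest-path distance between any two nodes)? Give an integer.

Eccentricity of each node (its greatest distance to any other): Eva:2, Farah:2, Halim:2, Nate:2, Ravi:2, Uma:2, Vera:1, Wes:2, Yara:2.
The maximum eccentricity is 2, realized for instance by the pair Farah–Wes via Farah – Vera – Wes. So the diameter is 2.

2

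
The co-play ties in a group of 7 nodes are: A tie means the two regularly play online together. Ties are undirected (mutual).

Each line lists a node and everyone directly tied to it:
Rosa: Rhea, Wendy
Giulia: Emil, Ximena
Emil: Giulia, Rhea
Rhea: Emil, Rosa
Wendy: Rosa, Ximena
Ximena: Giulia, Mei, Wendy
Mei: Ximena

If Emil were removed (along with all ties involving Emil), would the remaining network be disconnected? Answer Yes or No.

No

Even without Emil, every remaining node can still reach every other (the residual graph is connected), so Emil is not a cut vertex.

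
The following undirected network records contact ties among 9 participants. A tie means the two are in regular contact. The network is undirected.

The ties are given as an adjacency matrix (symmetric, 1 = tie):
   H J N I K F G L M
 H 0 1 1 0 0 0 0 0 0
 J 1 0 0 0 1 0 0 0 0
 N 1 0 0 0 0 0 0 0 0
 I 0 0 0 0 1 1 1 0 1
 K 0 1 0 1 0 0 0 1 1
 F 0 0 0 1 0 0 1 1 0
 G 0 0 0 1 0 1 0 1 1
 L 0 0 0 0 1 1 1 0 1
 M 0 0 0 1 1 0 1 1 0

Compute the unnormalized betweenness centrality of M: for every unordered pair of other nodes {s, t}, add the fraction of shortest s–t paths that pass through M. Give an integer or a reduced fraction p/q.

Pairs whose geodesics pass through M — H–G: 1/3; J–G: 1/3; N–G: 1/3; I–L: 1/4; K–G: 1/3.
All other pairs contribute 0.
Summing the contributions gives betweenness(M) = 19/12.

19/12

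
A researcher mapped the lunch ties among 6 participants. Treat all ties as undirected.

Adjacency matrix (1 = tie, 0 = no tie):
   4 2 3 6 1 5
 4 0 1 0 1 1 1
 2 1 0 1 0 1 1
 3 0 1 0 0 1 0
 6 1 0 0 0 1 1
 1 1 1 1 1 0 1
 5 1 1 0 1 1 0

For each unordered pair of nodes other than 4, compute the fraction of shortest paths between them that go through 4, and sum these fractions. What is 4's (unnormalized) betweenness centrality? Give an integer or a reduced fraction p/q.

1/3

Pairs whose geodesics pass through 4 — 2–6: 1/3.
All other pairs contribute 0.
Summing the contributions gives betweenness(4) = 1/3.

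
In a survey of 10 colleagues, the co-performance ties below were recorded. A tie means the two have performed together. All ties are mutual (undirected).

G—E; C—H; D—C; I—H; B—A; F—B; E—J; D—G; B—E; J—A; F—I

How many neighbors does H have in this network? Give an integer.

H is directly tied to C and I. That is 2 neighbors, so the degree of H is 2.

2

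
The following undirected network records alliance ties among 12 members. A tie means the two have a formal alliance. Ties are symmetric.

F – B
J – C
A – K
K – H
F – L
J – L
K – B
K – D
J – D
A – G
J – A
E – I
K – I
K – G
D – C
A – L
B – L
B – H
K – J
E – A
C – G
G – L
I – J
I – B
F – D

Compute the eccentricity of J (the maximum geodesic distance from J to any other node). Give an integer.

2

Distances from J: A:1, B:2, C:1, D:1, E:2, F:2, G:2, H:2, I:1, K:1, L:1.
The largest is 2 (to G, E, H, B, and F), so the eccentricity of J is 2.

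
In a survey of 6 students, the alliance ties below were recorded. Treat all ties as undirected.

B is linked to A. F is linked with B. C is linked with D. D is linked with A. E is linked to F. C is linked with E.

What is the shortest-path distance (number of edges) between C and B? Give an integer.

3

One shortest route is C – D – A – B, which uses 3 edges, and at distance 2 from C we only reach {A, F}, which does not include B. So d(C,B) = 3.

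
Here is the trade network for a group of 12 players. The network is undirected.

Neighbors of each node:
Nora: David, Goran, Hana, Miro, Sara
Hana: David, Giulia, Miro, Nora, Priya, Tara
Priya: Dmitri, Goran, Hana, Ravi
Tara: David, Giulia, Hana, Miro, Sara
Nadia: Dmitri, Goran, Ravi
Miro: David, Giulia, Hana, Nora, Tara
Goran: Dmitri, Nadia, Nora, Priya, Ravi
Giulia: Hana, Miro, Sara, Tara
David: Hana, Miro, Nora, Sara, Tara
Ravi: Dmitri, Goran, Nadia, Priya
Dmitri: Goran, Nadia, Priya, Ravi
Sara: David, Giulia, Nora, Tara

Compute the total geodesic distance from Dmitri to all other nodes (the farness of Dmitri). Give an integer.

Distances from Dmitri: David:3, Giulia:3, Goran:1, Hana:2, Miro:3, Nadia:1, Nora:2, Priya:1, Ravi:1, Sara:3, Tara:3.
Sum = 3 + 3 + 1 + 2 + 3 + 1 + 2 + 1 + 1 + 3 + 3 = 23.

23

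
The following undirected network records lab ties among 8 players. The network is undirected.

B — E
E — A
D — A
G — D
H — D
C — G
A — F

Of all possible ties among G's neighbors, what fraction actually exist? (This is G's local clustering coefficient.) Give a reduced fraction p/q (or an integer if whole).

G's neighbors: C and D (k = 2).
Possible neighbor pairs: C(2,2) = 1. Edges among them: none → e = 0.
Clustering(G) = 0/1.

0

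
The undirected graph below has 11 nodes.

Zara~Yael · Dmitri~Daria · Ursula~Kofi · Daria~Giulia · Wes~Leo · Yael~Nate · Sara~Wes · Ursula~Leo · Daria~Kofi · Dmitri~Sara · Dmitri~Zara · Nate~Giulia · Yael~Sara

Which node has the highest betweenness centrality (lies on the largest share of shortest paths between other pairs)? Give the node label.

Daria

Unnormalized betweenness of each node: Daria:83/6, Dmitri:31/3, Giulia:4, Kofi:7, Leo:4, Nate:19/6, Sara:25/2, Ursula:4, Wes:7, Yael:23/3, Zara:3/2.
Daria has the largest value, 83/6, making it the main broker — the node through which the most shortest paths run.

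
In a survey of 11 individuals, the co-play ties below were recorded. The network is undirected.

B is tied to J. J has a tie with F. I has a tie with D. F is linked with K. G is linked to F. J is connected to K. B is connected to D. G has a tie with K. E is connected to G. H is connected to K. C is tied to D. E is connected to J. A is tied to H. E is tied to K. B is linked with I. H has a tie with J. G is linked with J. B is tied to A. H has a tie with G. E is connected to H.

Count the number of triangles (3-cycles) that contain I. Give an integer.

I's neighbors: B and D.
Neighbor pairs that are themselves tied: I–B–D. Each forms one triangle with I, for 1 in total.

1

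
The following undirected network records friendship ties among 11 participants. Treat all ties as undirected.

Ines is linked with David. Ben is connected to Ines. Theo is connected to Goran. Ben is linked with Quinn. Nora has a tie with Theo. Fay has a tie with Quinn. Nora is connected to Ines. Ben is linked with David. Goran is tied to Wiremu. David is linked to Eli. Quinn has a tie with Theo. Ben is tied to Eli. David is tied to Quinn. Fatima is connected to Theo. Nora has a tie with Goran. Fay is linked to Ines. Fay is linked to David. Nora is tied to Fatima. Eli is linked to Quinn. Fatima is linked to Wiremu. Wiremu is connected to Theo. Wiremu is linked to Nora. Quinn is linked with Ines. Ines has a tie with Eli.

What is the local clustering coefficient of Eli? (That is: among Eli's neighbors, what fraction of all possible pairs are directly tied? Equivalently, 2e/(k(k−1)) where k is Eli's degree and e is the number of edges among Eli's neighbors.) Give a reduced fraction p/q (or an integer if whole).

Eli's neighbors: Ben, David, Ines, and Quinn (k = 4).
Possible neighbor pairs: C(4,2) = 6. Edges among them: Ben–David, Ben–Ines, Ben–Quinn, David–Ines, David–Quinn, Ines–Quinn → e = 6.
Clustering(Eli) = 6/6 = 1.

1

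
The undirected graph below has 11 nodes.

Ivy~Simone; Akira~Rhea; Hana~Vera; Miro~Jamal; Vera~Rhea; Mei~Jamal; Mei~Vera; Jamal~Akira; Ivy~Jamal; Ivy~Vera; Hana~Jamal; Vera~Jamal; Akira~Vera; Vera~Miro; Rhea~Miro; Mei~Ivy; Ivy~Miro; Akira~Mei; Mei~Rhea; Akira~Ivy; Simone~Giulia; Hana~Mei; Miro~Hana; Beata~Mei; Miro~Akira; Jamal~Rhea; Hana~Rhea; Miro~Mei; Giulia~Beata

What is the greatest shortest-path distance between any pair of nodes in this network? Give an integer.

3

Eccentricity of each node (its greatest distance to any other): Akira:3, Beata:2, Giulia:3, Hana:3, Ivy:2, Jamal:3, Mei:2, Miro:3, Rhea:3, Simone:3, Vera:3.
The maximum eccentricity is 3, realized for instance by the pair Giulia–Miro via Giulia – Beata – Mei – Miro. So the diameter is 3.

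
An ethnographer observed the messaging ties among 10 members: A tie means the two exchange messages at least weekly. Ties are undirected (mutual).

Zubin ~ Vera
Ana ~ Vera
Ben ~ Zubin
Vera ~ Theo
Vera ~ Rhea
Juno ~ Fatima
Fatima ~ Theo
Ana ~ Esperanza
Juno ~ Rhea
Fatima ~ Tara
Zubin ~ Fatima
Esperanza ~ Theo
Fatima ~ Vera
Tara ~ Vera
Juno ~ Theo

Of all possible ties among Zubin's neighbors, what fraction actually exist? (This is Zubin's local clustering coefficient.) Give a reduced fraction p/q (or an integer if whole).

Zubin's neighbors: Ben, Fatima, and Vera (k = 3).
Possible neighbor pairs: C(3,2) = 3. Edges among them: Fatima–Vera → e = 1.
Clustering(Zubin) = 1/3.

1/3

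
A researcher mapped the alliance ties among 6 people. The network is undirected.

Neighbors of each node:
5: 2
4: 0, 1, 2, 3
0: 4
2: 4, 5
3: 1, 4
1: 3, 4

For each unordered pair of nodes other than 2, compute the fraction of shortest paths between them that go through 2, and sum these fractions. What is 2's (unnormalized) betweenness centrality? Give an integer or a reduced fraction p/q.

Pairs whose geodesics pass through 2 — 3–5: 1; 1–5: 1; 4–5: 1; 5–0: 1.
All other pairs contribute 0.
Summing the contributions gives betweenness(2) = 4.

4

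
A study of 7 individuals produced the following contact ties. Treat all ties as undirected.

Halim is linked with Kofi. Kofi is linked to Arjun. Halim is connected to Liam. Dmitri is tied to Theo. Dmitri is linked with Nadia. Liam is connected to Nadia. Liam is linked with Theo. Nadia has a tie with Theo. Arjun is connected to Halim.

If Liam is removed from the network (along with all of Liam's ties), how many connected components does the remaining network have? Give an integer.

2

Without Liam, the remaining ties split the others into: {Arjun, Halim, Kofi}; {Dmitri, Nadia, Theo}.
That's 2 separate components.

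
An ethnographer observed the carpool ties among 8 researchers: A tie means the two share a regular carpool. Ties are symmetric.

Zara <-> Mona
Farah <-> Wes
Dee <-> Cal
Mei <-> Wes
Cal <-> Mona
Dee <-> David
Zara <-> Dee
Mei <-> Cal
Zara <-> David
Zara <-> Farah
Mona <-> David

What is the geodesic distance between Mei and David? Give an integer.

3

One shortest route is Mei – Cal – Dee – David, which uses 3 edges, and at distance 2 from Mei we only reach {Dee, Farah, Mona}, which does not include David. So d(Mei,David) = 3.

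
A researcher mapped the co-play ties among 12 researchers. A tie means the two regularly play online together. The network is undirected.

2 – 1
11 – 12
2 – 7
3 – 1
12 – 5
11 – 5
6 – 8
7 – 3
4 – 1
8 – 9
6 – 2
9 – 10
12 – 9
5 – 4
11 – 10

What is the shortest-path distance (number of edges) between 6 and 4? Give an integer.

3

One shortest route is 6 – 2 – 1 – 4, which uses 3 edges, and at distance 2 from 6 we only reach {1, 7, 9}, which does not include 4. So d(6,4) = 3.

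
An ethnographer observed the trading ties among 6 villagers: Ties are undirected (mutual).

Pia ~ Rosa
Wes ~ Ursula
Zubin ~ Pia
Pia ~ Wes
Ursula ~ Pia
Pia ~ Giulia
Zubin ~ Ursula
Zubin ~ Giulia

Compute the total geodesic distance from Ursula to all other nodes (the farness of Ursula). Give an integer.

7

Distances from Ursula: Giulia:2, Pia:1, Rosa:2, Wes:1, Zubin:1.
Sum = 2 + 1 + 2 + 1 + 1 = 7.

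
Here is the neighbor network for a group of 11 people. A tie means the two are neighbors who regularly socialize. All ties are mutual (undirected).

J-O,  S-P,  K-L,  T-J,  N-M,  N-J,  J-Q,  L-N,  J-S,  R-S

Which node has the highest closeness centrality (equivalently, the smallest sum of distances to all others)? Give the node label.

J

Farness (sum of distances to all others) for each node — J:16, K:35, L:26, M:28, N:19, O:25, P:30, Q:25, R:30, S:21, T:25.
The smallest farness is 16, for J, so J has the highest closeness.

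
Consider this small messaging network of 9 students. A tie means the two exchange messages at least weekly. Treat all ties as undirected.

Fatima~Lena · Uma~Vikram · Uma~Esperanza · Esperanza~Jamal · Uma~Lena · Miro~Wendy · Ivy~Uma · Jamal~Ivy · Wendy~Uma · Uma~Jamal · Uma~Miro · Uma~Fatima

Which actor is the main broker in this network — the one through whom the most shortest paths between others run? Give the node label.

Uma

Unnormalized betweenness of each node: Esperanza:0, Fatima:0, Ivy:0, Jamal:1/2, Lena:0, Miro:0, Uma:47/2, Vikram:0, Wendy:0.
Uma has the largest value, 47/2, making it the main broker — the node through which the most shortest paths run.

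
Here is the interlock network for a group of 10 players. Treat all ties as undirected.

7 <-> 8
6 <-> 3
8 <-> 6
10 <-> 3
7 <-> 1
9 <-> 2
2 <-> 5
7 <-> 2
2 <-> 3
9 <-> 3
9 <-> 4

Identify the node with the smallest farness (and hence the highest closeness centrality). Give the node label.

2

Farness (sum of distances to all others) for each node — 1:25, 2:14, 3:15, 4:25, 5:22, 6:19, 7:17, 8:21, 9:17, 10:23.
The smallest farness is 14, for 2, so 2 has the highest closeness.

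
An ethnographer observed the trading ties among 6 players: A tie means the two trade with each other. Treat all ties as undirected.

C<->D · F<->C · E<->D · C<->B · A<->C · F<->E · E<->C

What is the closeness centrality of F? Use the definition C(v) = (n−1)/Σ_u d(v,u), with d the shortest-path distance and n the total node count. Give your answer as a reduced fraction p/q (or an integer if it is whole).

5/8

Distances from F: A:2, B:2, C:1, D:2, E:1. Sum = 8.
n = 6, so closeness = 5/8.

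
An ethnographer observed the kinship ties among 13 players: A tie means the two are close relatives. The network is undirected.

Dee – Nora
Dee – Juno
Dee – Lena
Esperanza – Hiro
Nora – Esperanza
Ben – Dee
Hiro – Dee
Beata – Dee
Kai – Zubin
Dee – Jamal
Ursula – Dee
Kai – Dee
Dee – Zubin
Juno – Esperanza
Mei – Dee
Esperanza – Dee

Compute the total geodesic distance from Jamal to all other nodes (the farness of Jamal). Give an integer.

23

Distances from Jamal: Beata:2, Ben:2, Dee:1, Esperanza:2, Hiro:2, Juno:2, Kai:2, Lena:2, Mei:2, Nora:2, Ursula:2, Zubin:2.
Sum = 2 + 2 + 1 + 2 + 2 + 2 + 2 + 2 + 2 + 2 + 2 + 2 = 23.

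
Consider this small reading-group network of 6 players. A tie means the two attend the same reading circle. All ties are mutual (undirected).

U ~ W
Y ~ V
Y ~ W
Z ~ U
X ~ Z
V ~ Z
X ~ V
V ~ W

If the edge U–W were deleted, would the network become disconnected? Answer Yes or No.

No

Even without that edge, U still reaches W via U – Z – V – W, so the network stays connected. Not a bridge.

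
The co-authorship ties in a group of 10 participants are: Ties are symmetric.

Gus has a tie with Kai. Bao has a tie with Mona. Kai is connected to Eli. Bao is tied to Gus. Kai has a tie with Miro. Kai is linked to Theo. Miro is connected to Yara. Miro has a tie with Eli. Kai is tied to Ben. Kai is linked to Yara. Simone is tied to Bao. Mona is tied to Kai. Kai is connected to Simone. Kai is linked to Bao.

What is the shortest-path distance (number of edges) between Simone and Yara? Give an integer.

One shortest route is Simone – Kai – Yara, which uses 2 edges, and Simone and Yara are not directly tied, so nothing shorter exists. So d(Simone,Yara) = 2.

2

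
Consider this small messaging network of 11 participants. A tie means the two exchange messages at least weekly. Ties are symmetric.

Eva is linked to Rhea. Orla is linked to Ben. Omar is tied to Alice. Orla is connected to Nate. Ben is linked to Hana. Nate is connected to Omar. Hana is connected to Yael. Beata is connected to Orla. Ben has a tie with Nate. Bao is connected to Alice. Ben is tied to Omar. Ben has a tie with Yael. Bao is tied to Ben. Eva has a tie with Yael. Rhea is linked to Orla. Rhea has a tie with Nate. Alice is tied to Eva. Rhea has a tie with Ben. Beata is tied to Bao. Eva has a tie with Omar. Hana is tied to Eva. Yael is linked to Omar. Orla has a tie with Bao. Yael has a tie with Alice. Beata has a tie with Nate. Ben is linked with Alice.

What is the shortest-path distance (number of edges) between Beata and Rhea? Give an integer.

One shortest route is Beata – Orla – Rhea, which uses 2 edges, and Beata and Rhea are not directly tied, so nothing shorter exists. So d(Beata,Rhea) = 2.

2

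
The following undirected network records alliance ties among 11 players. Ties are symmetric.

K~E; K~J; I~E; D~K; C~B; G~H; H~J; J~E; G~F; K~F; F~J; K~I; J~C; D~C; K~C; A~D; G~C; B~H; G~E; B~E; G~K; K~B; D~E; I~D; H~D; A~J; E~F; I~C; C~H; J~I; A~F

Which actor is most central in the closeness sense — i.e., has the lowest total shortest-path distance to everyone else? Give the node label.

K

Farness (sum of distances to all others) for each node — A:18, B:17, C:13, D:14, E:13, F:15, G:15, H:15, I:15, J:13, K:12.
The smallest farness is 12, for K, so K has the highest closeness.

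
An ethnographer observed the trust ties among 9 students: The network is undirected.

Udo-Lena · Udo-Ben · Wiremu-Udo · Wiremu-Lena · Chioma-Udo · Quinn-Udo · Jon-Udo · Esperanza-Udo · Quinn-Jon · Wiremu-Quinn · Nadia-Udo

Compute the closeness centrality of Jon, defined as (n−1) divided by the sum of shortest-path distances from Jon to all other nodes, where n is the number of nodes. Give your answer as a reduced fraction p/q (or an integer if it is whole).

Distances from Jon: Ben:2, Chioma:2, Esperanza:2, Lena:2, Nadia:2, Quinn:1, Udo:1, Wiremu:2. Sum = 14.
n = 9, so closeness = 8/14 = 4/7.

4/7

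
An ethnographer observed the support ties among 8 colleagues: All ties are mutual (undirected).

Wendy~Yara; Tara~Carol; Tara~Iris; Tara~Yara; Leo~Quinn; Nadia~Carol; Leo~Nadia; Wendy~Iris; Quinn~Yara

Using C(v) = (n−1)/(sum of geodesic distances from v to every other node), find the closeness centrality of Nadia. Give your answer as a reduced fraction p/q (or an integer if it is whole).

7/16

Distances from Nadia: Carol:1, Iris:3, Leo:1, Quinn:2, Tara:2, Wendy:4, Yara:3. Sum = 16.
n = 8, so closeness = 7/16.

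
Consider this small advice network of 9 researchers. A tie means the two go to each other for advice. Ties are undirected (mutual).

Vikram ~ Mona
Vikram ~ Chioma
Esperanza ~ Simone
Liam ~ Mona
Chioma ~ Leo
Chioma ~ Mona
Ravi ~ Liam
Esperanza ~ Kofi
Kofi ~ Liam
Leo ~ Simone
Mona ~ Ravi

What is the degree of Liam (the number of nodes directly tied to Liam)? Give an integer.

3

Liam is directly tied to Kofi, Mona, and Ravi. That is 3 neighbors, so the degree of Liam is 3.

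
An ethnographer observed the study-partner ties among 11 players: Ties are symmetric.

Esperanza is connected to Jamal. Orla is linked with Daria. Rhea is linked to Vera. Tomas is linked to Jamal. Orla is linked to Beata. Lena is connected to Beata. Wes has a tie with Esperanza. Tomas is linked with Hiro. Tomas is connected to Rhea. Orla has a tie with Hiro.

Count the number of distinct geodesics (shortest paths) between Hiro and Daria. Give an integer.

1

The shortest distance is 2, and the only length-2 path is Hiro–Orla–Daria. So there is exactly 1 shortest path.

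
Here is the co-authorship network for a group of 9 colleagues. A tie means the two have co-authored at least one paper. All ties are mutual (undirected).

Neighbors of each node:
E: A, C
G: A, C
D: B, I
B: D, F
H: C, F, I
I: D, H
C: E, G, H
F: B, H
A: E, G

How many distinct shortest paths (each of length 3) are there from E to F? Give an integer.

1

The shortest distance is 3, and the only length-3 path is E–C–H–F. So there is exactly 1 shortest path.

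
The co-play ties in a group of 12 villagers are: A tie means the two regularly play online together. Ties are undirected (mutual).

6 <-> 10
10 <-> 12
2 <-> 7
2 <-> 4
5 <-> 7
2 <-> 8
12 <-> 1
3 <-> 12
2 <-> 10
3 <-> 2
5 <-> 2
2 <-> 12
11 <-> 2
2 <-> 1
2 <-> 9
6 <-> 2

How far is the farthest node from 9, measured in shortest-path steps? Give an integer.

Distances from 9: 1:2, 2:1, 3:2, 4:2, 5:2, 6:2, 7:2, 8:2, 10:2, 11:2, 12:2.
The largest is 2 (to 10, 4, 8, 12, 5, 3, 7, 6, 1, and 11), so the eccentricity of 9 is 2.

2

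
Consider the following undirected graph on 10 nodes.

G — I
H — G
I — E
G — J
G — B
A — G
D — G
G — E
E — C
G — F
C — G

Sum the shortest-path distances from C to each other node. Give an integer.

Distances from C: A:2, B:2, D:2, E:1, F:2, G:1, H:2, I:2, J:2.
Sum = 2 + 2 + 2 + 1 + 2 + 1 + 2 + 2 + 2 = 16.

16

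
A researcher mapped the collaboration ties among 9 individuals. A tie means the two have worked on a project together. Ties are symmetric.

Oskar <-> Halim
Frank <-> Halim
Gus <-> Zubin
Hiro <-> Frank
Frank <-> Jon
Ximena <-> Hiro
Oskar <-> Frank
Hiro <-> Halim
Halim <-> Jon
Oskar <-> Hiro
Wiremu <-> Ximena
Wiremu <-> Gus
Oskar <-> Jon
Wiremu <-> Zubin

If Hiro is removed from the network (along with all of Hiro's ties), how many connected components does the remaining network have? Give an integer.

2

Without Hiro, the remaining ties split the others into: {Frank, Halim, Jon, Oskar}; {Gus, Wiremu, Ximena, Zubin}.
That's 2 separate components.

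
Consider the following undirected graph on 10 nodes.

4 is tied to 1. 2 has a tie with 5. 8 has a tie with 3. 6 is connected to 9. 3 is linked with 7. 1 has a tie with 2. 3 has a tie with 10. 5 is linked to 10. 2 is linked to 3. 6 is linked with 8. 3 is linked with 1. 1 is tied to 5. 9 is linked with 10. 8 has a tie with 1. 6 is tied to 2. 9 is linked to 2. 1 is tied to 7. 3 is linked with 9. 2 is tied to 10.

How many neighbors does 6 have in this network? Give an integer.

3

6 is directly tied to 2, 8, and 9. That is 3 neighbors, so the degree of 6 is 3.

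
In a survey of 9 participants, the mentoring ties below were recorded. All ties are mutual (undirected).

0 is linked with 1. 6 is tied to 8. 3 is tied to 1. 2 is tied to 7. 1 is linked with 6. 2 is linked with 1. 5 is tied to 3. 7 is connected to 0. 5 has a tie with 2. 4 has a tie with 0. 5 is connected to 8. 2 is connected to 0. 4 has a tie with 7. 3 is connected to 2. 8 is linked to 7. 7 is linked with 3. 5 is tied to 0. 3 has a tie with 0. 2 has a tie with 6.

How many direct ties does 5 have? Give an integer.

4

5 is directly tied to 0, 2, 3, and 8. That is 4 neighbors, so the degree of 5 is 4.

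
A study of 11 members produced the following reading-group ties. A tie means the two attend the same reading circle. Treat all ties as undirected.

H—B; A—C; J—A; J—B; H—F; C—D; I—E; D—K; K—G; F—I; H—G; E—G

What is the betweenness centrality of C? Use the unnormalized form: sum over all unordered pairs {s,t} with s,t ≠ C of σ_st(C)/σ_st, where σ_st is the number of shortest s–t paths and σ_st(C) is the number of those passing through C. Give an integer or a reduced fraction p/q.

Pairs whose geodesics pass through C — A–E: 1/2; A–G: 1/2; A–K: 1; A–D: 1; J–K: 1/2; J–D: 1; B–D: 1/2.
All other pairs contribute 0.
Summing the contributions gives betweenness(C) = 5.

5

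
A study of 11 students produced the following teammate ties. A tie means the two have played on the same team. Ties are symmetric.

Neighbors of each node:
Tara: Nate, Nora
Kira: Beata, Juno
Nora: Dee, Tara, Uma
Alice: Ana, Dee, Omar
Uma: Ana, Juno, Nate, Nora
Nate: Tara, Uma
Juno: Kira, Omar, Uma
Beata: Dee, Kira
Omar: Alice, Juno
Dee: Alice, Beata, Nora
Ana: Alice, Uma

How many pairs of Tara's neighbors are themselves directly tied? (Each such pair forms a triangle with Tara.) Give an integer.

0

Tara's neighbors are Nate and Nora, but none of them are tied to each other, so no triangle contains Tara.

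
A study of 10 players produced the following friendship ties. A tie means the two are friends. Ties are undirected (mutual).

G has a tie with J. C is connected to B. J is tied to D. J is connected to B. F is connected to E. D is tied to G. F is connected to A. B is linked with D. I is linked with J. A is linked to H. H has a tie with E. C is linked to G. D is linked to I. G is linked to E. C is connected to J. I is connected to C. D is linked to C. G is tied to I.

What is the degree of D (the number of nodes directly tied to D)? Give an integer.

D is directly tied to B, C, G, I, and J. That is 5 neighbors, so the degree of D is 5.

5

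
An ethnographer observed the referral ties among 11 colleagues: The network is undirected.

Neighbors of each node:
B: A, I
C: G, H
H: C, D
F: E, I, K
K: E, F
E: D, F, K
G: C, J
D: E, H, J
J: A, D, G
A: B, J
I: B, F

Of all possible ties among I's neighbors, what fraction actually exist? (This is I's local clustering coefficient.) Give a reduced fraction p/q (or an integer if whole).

I's neighbors: B and F (k = 2).
Possible neighbor pairs: C(2,2) = 1. Edges among them: none → e = 0.
Clustering(I) = 0/1.

0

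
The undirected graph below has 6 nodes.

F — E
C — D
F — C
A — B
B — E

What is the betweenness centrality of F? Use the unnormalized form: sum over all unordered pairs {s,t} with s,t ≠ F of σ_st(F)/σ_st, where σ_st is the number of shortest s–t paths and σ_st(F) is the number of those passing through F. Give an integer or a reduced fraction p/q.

Pairs whose geodesics pass through F — B–D: 1; B–C: 1; A–D: 1; A–C: 1; D–E: 1; E–C: 1.
All other pairs contribute 0.
Summing the contributions gives betweenness(F) = 6.

6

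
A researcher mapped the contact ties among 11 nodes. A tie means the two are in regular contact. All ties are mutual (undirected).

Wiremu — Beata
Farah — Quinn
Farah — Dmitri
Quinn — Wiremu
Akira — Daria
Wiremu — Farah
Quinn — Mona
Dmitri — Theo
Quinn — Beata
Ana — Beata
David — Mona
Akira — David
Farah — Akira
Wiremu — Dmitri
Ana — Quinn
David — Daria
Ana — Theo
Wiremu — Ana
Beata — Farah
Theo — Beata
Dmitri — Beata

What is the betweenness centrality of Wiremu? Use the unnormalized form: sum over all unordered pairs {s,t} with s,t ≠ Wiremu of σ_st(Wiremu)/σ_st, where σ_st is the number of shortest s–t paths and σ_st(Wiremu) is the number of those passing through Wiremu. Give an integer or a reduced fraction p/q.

23/12

Pairs whose geodesics pass through Wiremu — Akira–Ana: 1/3; Mona–Dmitri: 1/3; Daria–Ana: 1/4; Dmitri–Ana: 1/3; Dmitri–Quinn: 1/3; Ana–Farah: 1/3.
All other pairs contribute 0.
Summing the contributions gives betweenness(Wiremu) = 23/12.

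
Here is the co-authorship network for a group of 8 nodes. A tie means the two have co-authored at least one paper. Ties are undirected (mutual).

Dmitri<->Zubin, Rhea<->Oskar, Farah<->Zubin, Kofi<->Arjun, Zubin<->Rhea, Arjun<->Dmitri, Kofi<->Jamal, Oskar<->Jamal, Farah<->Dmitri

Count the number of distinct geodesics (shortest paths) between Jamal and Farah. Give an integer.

The shortest distance is 4. The length-4 paths are: Jamal–Kofi–Arjun–Dmitri–Farah; Jamal–Oskar–Rhea–Zubin–Farah.
That gives 2 distinct shortest paths.

2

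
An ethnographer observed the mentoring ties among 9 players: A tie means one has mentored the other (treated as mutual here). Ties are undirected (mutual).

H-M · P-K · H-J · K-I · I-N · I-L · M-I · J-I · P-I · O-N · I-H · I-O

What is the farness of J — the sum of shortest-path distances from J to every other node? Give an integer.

14

Distances from J: H:1, I:1, K:2, L:2, M:2, N:2, O:2, P:2.
Sum = 1 + 1 + 2 + 2 + 2 + 2 + 2 + 2 = 14.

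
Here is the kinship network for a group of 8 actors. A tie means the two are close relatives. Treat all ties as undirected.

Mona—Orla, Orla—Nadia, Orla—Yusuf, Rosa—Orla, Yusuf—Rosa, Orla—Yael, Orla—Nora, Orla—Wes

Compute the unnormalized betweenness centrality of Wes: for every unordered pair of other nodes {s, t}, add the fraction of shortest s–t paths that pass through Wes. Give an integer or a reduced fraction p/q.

No shortest path between any pair of other nodes passes through Wes.
Summing the contributions gives betweenness(Wes) = 0.

0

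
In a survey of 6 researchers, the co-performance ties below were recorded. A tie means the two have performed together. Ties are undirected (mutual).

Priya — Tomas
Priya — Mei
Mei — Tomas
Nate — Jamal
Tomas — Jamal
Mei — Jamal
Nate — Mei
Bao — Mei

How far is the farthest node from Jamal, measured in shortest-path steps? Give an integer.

Distances from Jamal: Bao:2, Mei:1, Nate:1, Priya:2, Tomas:1.
The largest is 2 (to Priya and Bao), so the eccentricity of Jamal is 2.

2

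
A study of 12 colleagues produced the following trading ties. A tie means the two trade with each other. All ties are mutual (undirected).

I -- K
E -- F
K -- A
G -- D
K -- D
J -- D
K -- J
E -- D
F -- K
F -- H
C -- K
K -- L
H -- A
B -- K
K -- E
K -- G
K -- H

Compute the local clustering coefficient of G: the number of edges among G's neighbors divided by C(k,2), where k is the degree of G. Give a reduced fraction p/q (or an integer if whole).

1

G's neighbors: D and K (k = 2).
Possible neighbor pairs: C(2,2) = 1. Edges among them: D–K → e = 1.
Clustering(G) = 1/1.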